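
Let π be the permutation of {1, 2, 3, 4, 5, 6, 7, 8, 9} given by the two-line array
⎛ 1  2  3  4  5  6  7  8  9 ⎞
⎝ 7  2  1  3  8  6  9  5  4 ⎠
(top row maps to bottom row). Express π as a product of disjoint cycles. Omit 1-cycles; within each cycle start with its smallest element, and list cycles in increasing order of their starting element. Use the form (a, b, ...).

Start at 1 and follow images: 1 → 7 → 9 → 4 → 3 → 1, giving the cycle (1, 7, 9, 4, 3).
Continuing from each remaining unvisited element yields (1, 7, 9, 4, 3)(5, 8).

(1, 7, 9, 4, 3)(5, 8)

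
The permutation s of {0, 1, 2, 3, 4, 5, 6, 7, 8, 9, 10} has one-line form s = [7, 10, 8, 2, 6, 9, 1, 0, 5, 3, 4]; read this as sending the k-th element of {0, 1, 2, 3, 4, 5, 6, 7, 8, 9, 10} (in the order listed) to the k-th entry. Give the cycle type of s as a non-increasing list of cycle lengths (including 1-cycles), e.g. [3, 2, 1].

The disjoint cycles are (0 7)(1 10 4 6)(2 8 5 9 3), with lengths 5, 4, 2 in non-increasing order.

[5, 4, 2]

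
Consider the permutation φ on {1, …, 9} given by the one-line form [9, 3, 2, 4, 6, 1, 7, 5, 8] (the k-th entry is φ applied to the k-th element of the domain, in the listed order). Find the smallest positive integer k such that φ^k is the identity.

Writing φ as disjoint cycles, the cycle lengths are 5, 2, 1, 1.
The order of φ is the least common multiple of its cycle lengths: lcm(5, 2) = 10.

10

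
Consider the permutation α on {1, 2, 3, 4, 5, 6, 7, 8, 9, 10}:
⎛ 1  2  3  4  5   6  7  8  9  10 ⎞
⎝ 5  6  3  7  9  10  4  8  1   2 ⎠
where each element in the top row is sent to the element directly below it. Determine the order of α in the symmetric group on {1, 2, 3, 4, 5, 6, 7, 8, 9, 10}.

The disjoint-cycle form of α has cycle lengths 3, 3, 2, 1, 1.
The order of α is the least common multiple of its cycle lengths: lcm(3, 3, 2) = 6.

6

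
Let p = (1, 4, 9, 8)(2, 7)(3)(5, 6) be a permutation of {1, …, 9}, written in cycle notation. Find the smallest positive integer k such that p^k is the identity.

4

The disjoint cycles have lengths 4, 2, 2, 1.
The order of p is the least common multiple of its cycle lengths: lcm(4, 2, 2) = 4.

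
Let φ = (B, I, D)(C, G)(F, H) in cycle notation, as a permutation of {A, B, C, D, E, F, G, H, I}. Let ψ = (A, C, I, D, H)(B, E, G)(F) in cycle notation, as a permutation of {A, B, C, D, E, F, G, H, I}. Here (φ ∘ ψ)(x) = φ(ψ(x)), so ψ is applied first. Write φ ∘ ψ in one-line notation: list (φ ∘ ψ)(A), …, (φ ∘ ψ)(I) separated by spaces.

G E D F C H I A B

Chase each element through ψ then φ: A → C → G; B → E → E; C → I → D; D → H → F; E → G → C; F → F → H; G → B → I; H → A → A; I → D → B.
So φ ∘ ψ in one-line form is G E D F C H I A B.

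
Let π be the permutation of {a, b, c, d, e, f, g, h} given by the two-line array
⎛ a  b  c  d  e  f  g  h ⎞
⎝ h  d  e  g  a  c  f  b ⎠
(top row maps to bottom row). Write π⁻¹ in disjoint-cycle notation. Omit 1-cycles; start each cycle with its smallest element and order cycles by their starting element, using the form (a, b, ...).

First write π in disjoint cycles: (a, h, b, d, g, f, c, e).
Reversing each cycle (and rotating so the smallest element leads) gives π⁻¹ = (a, e, c, f, g, d, b, h).

(a, e, c, f, g, d, b, h)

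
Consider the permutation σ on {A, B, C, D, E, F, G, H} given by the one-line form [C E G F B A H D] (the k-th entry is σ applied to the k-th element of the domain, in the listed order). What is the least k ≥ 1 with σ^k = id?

The disjoint-cycle form of σ has cycle lengths 6, 2.
The order is lcm(6, 2) = 6.

6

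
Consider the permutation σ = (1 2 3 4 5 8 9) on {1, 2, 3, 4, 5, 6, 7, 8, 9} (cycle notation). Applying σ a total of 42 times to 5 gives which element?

5 lies in the 7-cycle (1 2 3 4 5 8 9).
On a 7-cycle, σ^7 is the identity, so σ^42 = σ^0 there (42 ≡ 0 mod 7).
So σ^42(5) = 5.

5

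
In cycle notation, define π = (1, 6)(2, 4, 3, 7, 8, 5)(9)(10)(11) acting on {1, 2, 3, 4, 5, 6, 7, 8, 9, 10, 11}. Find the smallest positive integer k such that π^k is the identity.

6

The cycle type of π is (6, 2, 1, 1, 1).
The order is lcm(6, 2) = 6.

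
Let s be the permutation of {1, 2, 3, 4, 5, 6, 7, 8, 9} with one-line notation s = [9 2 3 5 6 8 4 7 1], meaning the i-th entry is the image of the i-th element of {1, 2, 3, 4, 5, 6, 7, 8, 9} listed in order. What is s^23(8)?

Tracing 8 → 7 → … returns to 8 after 5 steps, so 8 lies in a 5-cycle (4, 5, 6, 8, 7).
On a 5-cycle, s^5 is the identity, so s^23 = s^3 there (23 ≡ 3 mod 5).
Stepping 3 places around the cycle: 8 → 7 → 4 → 5.

5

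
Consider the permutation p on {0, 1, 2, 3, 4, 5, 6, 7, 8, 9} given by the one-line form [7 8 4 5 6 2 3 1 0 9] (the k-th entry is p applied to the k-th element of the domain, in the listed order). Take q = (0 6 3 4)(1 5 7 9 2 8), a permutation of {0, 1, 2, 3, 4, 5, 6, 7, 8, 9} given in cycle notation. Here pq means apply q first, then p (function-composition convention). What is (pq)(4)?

(pq)(4) = p(q(4)). q(4) = 0, then p(0) = 7. So (pq)(4) = 7.

7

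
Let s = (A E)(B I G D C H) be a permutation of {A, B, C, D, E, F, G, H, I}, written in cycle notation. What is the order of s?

6

The disjoint cycles have lengths 6, 2, 1.
Since disjoint cycles commute, ord(s) = lcm(6, 2) = 6.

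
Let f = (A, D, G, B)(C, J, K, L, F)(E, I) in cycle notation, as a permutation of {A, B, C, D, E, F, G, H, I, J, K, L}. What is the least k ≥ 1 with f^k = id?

The cycle type of f is (5, 4, 2, 1).
Since disjoint cycles commute, ord(f) = lcm(5, 4, 2) = 20.

20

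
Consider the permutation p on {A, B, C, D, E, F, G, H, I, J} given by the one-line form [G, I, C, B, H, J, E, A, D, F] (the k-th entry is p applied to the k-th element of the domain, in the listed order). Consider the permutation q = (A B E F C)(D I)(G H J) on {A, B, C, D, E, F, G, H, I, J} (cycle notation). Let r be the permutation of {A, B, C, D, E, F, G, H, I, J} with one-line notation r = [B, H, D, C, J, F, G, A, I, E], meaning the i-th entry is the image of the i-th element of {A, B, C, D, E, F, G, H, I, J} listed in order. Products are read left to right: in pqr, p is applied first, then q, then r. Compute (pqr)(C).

Chase C: p(C) = C; q(C) = A; r(A) = B. Hence (pqr)(C) = B.

B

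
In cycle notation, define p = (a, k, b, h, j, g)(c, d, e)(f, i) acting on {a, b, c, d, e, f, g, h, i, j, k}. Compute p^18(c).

c lies in the 3-cycle (c, d, e).
Since the cycle has length 3, p^18 acts on it the same as p^0 (18 mod 3 = 0).
So p^18(c) = c.

c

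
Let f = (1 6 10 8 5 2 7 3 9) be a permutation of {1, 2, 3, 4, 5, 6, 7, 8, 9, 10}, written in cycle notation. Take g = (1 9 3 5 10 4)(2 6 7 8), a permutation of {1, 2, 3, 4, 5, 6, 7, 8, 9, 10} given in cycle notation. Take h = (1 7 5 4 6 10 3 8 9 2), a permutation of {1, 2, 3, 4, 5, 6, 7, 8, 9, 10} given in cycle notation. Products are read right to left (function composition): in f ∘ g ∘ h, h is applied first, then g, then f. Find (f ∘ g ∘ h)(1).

(f ∘ g ∘ h)(1) = f(g(h(1))). h(1) = 7, then g(7) = 8, then f(8) = 5, so the result is 5.

5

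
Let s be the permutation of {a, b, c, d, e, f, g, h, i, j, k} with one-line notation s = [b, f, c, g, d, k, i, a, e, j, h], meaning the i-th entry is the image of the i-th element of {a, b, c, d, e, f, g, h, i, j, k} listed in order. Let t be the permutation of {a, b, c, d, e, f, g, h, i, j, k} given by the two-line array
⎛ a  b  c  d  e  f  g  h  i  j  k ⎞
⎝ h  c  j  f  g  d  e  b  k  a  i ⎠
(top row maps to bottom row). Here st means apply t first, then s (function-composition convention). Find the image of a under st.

a

(st)(a) = s(t(a)). t(a) = h, then s(h) = a. So (st)(a) = a.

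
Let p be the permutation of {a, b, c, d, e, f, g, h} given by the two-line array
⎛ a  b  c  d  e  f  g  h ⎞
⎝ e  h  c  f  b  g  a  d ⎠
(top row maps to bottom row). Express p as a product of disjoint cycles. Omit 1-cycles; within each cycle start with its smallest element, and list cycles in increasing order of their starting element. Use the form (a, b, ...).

Start at a and follow images: a → e → b → h → d → f → g → a, giving the cycle (a, e, b, h, d, f, g).
Continuing from each remaining unvisited element yields (a, e, b, h, d, f, g).

(a, e, b, h, d, f, g)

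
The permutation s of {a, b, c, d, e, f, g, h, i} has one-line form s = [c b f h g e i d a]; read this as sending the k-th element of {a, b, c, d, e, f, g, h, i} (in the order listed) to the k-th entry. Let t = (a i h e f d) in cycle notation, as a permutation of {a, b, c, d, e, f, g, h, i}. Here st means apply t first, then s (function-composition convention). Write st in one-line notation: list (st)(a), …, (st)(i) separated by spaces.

(st)(x) = s(t(x)). Computing each image: s(t(a)) = s(i) = a, s(t(b)) = s(b) = b, s(t(c)) = s(c) = f, s(t(d)) = s(a) = c, s(t(e)) = s(f) = e, s(t(f)) = s(d) = h, s(t(g)) = s(g) = i, s(t(h)) = s(e) = g, s(t(i)) = s(h) = d.
Hence st = [a b f c e h i g d].

a b f c e h i g d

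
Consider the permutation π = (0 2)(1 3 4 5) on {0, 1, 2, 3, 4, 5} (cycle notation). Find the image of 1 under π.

3

1 appears in (1 3 4 5); the next entry (wrapping around) is 3.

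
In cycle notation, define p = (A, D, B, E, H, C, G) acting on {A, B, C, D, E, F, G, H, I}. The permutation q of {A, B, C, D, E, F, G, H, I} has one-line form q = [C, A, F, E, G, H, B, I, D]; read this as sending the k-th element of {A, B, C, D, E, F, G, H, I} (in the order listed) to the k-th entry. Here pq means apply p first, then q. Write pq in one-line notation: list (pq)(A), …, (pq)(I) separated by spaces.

(pq)(x) = q(p(x)). Computing each image: q(p(A)) = q(D) = E, q(p(B)) = q(E) = G, q(p(C)) = q(G) = B, q(p(D)) = q(B) = A, q(p(E)) = q(H) = I, q(p(F)) = q(F) = H, q(p(G)) = q(A) = C, q(p(H)) = q(C) = F, q(p(I)) = q(I) = D.
Hence pq = [E G B A I H C F D].

E G B A I H C F D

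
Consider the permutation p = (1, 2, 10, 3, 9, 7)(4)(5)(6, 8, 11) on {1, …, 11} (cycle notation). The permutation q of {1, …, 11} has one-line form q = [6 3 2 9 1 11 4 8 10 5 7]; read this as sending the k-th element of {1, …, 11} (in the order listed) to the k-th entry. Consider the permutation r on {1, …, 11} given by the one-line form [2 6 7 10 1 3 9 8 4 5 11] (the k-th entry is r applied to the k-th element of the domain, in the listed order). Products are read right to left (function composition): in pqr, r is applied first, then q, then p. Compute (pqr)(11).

(pqr)(11) = p(q(r(11))). r(11) = 11, then q(11) = 7, then p(7) = 1, so the result is 1.

1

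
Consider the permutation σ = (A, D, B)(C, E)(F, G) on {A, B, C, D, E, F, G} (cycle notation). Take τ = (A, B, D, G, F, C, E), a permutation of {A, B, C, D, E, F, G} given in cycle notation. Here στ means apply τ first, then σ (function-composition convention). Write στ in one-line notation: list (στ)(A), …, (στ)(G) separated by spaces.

(στ)(x) = σ(τ(x)). Computing each image: σ(τ(A)) = σ(B) = A, σ(τ(B)) = σ(D) = B, σ(τ(C)) = σ(E) = C, σ(τ(D)) = σ(G) = F, σ(τ(E)) = σ(A) = D, σ(τ(F)) = σ(C) = E, σ(τ(G)) = σ(F) = G.
Hence στ = [A B C F D E G].

A B C F D E G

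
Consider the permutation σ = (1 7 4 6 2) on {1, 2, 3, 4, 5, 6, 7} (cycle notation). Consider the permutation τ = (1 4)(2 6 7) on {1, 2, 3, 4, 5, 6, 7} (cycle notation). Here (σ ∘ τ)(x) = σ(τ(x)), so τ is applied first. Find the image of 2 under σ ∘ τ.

2

τ(2) = 6, then σ(6) = 2; composing gives (σ ∘ τ)(2) = 2.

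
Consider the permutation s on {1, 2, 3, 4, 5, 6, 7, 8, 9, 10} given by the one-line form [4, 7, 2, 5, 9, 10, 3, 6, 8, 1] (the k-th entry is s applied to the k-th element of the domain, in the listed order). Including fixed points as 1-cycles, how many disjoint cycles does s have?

2

The cycle decomposition is (1, 4, 5, 9, 8, 6, 10)(2, 7, 3), which has 2 cycles (counting 1-cycles).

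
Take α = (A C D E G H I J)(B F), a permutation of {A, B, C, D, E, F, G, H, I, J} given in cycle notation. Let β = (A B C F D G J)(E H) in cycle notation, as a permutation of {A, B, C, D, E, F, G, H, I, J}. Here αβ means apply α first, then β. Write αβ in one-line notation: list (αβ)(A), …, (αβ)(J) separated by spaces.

For each element, apply α then β: A → C → F; B → F → D; C → D → G; D → E → H; E → G → J; F → B → C; G → H → E; H → I → I; I → J → A; J → A → B.
Collecting the images, αβ = [F D G H J C E I A B].

F D G H J C E I A B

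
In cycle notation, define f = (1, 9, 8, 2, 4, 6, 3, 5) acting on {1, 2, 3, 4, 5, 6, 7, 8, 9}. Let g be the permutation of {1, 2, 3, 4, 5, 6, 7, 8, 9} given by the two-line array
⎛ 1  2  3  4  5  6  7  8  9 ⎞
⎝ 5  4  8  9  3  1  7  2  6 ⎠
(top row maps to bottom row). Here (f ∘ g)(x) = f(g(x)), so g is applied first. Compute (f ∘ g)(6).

9

g(6) = 1, then f(1) = 9; composing gives (f ∘ g)(6) = 9.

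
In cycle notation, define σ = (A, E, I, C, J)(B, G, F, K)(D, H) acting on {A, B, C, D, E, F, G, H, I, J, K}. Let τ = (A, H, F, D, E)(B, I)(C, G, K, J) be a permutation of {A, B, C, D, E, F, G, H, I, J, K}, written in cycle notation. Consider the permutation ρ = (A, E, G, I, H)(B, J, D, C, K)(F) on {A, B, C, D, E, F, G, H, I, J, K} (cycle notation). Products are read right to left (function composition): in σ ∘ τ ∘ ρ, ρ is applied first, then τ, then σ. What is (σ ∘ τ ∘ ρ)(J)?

Chase J: ρ(J) = D; τ(D) = E; σ(E) = I. Hence (σ ∘ τ ∘ ρ)(J) = I.

I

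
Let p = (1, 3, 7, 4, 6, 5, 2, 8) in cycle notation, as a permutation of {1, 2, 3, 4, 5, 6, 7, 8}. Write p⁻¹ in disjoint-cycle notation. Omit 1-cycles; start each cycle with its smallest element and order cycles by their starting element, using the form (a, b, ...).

(1, 8, 2, 5, 6, 4, 7, 3)

Inverting a permutation written in cycle notation just reverses the order within every cycle.
Reversing each cycle of p and rotating so the smallest element leads gives (1, 8, 2, 5, 6, 4, 7, 3).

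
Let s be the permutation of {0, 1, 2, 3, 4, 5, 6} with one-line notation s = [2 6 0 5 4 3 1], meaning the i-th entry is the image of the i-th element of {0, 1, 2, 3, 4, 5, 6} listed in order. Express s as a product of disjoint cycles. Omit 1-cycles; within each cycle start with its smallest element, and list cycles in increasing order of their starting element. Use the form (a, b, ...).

Iterating s from 0 gives 0 → 2 → 0; that is the 2-cycle (0, 2).
Repeating from the next unused element and collecting all non-trivial cycles gives (0, 2)(1, 6)(3, 5).

(0, 2)(1, 6)(3, 5)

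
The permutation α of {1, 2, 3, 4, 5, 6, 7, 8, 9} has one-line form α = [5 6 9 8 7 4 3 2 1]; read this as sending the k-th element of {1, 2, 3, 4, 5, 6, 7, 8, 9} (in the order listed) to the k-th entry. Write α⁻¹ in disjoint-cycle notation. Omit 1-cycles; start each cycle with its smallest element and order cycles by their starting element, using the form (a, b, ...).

(1, 9, 3, 7, 5)(2, 8, 4, 6)

The cycle decomposition of α is (1, 5, 7, 3, 9)(2, 6, 4, 8).
The inverse reverses every cycle; in canonical form, α⁻¹ = (1, 9, 3, 7, 5)(2, 8, 4, 6).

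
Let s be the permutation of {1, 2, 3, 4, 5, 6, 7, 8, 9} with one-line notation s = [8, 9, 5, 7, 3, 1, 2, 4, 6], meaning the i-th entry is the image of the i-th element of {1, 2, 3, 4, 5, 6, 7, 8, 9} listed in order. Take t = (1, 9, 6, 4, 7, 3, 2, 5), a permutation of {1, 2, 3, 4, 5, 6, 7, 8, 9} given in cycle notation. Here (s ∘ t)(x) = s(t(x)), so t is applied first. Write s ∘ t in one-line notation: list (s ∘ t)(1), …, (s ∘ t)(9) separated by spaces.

6 3 9 2 8 7 5 4 1

(s ∘ t)(x) = s(t(x)). Computing each image: s(t(1)) = s(9) = 6, s(t(2)) = s(5) = 3, s(t(3)) = s(2) = 9, s(t(4)) = s(7) = 2, s(t(5)) = s(1) = 8, s(t(6)) = s(4) = 7, s(t(7)) = s(3) = 5, s(t(8)) = s(8) = 4, s(t(9)) = s(6) = 1.
Hence s ∘ t = [6 3 9 2 8 7 5 4 1].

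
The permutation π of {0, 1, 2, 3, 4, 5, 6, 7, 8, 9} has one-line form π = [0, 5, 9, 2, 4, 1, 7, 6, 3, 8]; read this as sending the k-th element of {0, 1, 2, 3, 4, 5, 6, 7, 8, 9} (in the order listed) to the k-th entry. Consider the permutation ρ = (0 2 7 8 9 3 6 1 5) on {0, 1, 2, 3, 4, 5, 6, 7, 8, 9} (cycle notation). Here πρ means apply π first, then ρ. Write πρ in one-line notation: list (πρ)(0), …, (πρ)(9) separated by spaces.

(πρ)(x) = ρ(π(x)). Computing each image: ρ(π(0)) = ρ(0) = 2, ρ(π(1)) = ρ(5) = 0, ρ(π(2)) = ρ(9) = 3, ρ(π(3)) = ρ(2) = 7, ρ(π(4)) = ρ(4) = 4, ρ(π(5)) = ρ(1) = 5, ρ(π(6)) = ρ(7) = 8, ρ(π(7)) = ρ(6) = 1, ρ(π(8)) = ρ(3) = 6, ρ(π(9)) = ρ(8) = 9.
Hence πρ = [2 0 3 7 4 5 8 1 6 9].

2 0 3 7 4 5 8 1 6 9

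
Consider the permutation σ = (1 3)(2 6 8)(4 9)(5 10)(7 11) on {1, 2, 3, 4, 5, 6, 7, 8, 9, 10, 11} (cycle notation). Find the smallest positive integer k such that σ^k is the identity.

6

The disjoint cycles have lengths 3, 2, 2, 2, 2.
The order is lcm(3, 2, 2, 2, 2) = 6.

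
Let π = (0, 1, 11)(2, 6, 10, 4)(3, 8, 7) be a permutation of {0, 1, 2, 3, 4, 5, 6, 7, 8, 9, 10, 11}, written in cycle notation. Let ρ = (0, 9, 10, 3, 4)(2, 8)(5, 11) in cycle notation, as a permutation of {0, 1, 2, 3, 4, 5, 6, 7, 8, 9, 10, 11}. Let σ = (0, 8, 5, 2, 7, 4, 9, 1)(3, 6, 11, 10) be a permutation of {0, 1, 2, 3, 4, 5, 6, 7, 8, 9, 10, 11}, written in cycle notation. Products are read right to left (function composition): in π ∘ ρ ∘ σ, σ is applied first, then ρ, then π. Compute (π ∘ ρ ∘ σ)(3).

10

(π ∘ ρ ∘ σ)(3) = π(ρ(σ(3))). σ(3) = 6, then ρ(6) = 6, then π(6) = 10, so the result is 10.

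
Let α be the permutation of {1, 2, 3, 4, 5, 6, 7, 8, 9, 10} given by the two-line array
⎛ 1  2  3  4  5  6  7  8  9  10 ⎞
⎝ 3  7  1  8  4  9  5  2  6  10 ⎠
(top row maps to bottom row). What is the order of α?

10

Decomposing into disjoint cycles gives cycle lengths 5, 2, 2, 1.
The order of α is the least common multiple of its cycle lengths: lcm(5, 2, 2) = 10.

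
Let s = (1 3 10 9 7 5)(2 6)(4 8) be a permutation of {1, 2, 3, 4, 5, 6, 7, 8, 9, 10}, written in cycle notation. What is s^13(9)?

7

9 lies in the 6-cycle (1 3 10 9 7 5).
Since the cycle has length 6, s^13 acts on it the same as s^1 (13 mod 6 = 1).
Advancing 1 step from 9: 9 → 7.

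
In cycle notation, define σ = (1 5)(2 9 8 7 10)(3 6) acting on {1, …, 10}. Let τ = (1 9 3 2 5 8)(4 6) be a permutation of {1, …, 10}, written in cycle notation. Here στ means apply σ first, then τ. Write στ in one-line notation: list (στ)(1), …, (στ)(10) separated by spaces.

8 3 4 6 9 2 10 7 1 5

(στ)(x) = τ(σ(x)). Computing each image: τ(σ(1)) = τ(5) = 8, τ(σ(2)) = τ(9) = 3, τ(σ(3)) = τ(6) = 4, τ(σ(4)) = τ(4) = 6, τ(σ(5)) = τ(1) = 9, τ(σ(6)) = τ(3) = 2, τ(σ(7)) = τ(10) = 10, τ(σ(8)) = τ(7) = 7, τ(σ(9)) = τ(8) = 1, τ(σ(10)) = τ(2) = 5.
Hence στ = [8 3 4 6 9 2 10 7 1 5].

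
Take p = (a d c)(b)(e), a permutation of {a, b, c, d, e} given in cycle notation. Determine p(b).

b

The 1-cycle (b) fixes b, so p(b) = b.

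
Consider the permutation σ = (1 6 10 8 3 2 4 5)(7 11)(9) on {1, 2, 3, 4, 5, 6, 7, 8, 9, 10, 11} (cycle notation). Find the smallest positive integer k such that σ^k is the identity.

8

The cycle type of σ is (8, 2, 1).
Since disjoint cycles commute, ord(σ) = lcm(8, 2) = 8.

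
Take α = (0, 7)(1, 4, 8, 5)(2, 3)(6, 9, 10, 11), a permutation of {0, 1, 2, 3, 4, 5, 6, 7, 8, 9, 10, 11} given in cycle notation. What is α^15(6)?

11

6 lies in the 4-cycle (6, 9, 10, 11).
Since the cycle has length 4, α^15 acts on it the same as α^3 (15 mod 4 = 3).
Stepping 3 places around the cycle: 6 → 9 → 10 → 11.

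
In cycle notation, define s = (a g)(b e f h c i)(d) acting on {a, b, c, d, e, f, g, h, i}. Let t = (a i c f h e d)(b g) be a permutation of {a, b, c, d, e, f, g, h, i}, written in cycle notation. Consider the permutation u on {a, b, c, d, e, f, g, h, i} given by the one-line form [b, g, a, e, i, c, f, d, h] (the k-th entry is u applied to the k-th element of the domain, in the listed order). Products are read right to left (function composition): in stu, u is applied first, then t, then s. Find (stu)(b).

e

Chase b: u(b) = g; t(g) = b; s(b) = e. Hence (stu)(b) = e.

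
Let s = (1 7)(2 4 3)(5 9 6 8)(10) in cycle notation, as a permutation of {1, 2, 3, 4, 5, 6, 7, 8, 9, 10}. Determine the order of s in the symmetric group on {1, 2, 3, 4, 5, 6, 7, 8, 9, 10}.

The disjoint cycles have lengths 4, 3, 2, 1.
The order of s is the least common multiple of its cycle lengths: lcm(4, 3, 2) = 12.

12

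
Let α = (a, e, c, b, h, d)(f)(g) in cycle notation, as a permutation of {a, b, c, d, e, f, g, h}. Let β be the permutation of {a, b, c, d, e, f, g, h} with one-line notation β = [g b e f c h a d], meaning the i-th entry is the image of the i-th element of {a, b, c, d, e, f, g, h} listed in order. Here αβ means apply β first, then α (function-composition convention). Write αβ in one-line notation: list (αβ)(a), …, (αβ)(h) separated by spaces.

g h c f b d e a

(αβ)(x) = α(β(x)). Computing each image: α(β(a)) = α(g) = g, α(β(b)) = α(b) = h, α(β(c)) = α(e) = c, α(β(d)) = α(f) = f, α(β(e)) = α(c) = b, α(β(f)) = α(h) = d, α(β(g)) = α(a) = e, α(β(h)) = α(d) = a.
Hence αβ = [g h c f b d e a].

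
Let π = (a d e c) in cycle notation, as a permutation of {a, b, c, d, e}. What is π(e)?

c

In the cycle (a d e c), e is followed by c, so π(e) = c.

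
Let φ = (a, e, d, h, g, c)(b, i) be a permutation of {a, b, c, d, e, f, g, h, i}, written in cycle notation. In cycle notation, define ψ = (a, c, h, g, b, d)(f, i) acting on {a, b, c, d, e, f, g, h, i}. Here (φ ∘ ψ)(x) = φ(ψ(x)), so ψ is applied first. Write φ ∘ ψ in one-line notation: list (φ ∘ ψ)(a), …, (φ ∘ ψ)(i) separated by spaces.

Chase each element through ψ then φ: a → c → a; b → d → h; c → h → g; d → a → e; e → e → d; f → i → b; g → b → i; h → g → c; i → f → f.
Collecting the images, φ ∘ ψ = [a h g e d b i c f].

a h g e d b i c f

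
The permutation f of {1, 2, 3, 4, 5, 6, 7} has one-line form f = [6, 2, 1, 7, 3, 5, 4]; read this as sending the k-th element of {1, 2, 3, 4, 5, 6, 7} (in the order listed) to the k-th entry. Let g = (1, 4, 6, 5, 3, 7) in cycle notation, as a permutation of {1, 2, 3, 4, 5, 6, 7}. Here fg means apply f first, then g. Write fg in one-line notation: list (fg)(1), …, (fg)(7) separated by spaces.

(fg)(x) = g(f(x)). Computing each image: g(f(1)) = g(6) = 5, g(f(2)) = g(2) = 2, g(f(3)) = g(1) = 4, g(f(4)) = g(7) = 1, g(f(5)) = g(3) = 7, g(f(6)) = g(5) = 3, g(f(7)) = g(4) = 6.
Hence fg = [5 2 4 1 7 3 6].

5 2 4 1 7 3 6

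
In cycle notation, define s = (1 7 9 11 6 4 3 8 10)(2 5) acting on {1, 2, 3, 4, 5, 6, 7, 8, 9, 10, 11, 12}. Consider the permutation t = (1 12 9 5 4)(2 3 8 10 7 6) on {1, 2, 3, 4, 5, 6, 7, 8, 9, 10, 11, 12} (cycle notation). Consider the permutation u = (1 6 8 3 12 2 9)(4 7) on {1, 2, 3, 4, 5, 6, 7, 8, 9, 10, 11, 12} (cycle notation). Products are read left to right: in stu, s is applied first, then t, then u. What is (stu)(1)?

8

Chase 1: s(1) = 7; t(7) = 6; u(6) = 8. Hence (stu)(1) = 8.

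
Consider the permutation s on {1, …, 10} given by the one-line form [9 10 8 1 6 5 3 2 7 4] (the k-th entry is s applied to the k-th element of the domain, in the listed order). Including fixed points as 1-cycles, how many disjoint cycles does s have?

2

The cycle decomposition is (1, 9, 7, 3, 8, 2, 10, 4)(5, 6), which has 2 cycles (counting 1-cycles).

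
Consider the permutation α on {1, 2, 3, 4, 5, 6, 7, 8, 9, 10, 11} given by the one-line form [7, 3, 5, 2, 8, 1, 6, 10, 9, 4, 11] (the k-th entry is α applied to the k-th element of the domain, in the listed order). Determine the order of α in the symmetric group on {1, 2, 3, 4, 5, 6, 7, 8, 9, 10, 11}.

6

The disjoint-cycle form of α has cycle lengths 6, 3, 1, 1.
The order is lcm(6, 3) = 6.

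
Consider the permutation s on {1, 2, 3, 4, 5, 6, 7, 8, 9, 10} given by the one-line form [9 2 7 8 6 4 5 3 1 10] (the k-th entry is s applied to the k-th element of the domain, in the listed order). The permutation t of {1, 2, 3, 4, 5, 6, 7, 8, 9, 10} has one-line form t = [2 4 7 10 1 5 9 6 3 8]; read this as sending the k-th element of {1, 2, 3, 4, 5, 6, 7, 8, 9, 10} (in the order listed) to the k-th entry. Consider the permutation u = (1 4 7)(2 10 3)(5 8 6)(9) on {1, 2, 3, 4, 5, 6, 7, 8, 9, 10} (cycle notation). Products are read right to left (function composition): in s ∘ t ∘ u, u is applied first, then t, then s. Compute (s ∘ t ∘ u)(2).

3

(s ∘ t ∘ u)(2) = s(t(u(2))). u(2) = 10, then t(10) = 8, then s(8) = 3, so the result is 3.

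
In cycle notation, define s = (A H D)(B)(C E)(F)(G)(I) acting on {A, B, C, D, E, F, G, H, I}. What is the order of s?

6

The cycle type of s is (3, 2, 1, 1, 1, 1).
The order is lcm(3, 2) = 6.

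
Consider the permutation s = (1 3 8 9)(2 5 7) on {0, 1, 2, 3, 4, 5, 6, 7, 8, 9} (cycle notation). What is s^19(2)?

5

2 lies in the 3-cycle (2 5 7).
On a 3-cycle, s^3 is the identity, so s^19 = s^1 there (19 ≡ 1 mod 3).
Stepping 1 place around the cycle: 2 → 5.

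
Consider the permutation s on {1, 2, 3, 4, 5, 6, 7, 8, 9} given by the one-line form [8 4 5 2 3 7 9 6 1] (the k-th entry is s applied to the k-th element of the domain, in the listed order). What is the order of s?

10

Writing s as disjoint cycles, the cycle lengths are 5, 2, 2.
The order of s is the least common multiple of its cycle lengths: lcm(5, 2, 2) = 10.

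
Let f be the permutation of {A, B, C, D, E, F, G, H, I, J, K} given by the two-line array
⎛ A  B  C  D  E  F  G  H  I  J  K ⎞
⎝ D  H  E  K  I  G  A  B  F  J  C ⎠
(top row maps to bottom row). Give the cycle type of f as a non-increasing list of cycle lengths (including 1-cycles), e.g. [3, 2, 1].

The disjoint cycles are (A, D, K, C, E, I, F, G)(B, H)(J), with lengths 8, 2, 1 in non-increasing order.

[8, 2, 1]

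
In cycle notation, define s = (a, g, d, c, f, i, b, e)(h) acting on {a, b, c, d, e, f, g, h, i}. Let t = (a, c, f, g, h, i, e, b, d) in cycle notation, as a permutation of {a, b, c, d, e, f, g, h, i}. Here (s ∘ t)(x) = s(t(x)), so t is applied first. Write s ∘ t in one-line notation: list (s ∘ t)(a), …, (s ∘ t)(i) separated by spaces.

f c i g e d h b a

For each element, apply t then s: a → c → f; b → d → c; c → f → i; d → a → g; e → b → e; f → g → d; g → h → h; h → i → b; i → e → a.
So s ∘ t in one-line form is f c i g e d h b a.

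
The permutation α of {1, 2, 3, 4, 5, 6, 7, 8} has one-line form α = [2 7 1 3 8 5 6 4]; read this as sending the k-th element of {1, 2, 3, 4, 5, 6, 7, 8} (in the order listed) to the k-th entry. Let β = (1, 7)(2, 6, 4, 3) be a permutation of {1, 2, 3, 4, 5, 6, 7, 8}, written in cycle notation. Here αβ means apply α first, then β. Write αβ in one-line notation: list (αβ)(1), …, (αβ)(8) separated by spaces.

(αβ)(x) = β(α(x)). Computing each image: β(α(1)) = β(2) = 6, β(α(2)) = β(7) = 1, β(α(3)) = β(1) = 7, β(α(4)) = β(3) = 2, β(α(5)) = β(8) = 8, β(α(6)) = β(5) = 5, β(α(7)) = β(6) = 4, β(α(8)) = β(4) = 3.
Hence αβ = [6 1 7 2 8 5 4 3].

6 1 7 2 8 5 4 3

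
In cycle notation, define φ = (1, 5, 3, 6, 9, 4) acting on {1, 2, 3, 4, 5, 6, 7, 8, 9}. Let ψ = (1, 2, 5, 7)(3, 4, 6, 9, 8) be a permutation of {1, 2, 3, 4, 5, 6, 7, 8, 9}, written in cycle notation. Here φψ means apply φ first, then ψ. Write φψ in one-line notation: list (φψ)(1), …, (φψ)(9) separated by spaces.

Chase each element through φ then ψ: 1 → 5 → 7; 2 → 2 → 5; 3 → 6 → 9; 4 → 1 → 2; 5 → 3 → 4; 6 → 9 → 8; 7 → 7 → 1; 8 → 8 → 3; 9 → 4 → 6.
So φψ in one-line form is 7 5 9 2 4 8 1 3 6.

7 5 9 2 4 8 1 3 6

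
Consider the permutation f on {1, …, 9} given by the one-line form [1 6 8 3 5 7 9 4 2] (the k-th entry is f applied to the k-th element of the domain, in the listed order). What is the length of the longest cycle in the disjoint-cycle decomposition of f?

4

Decomposing into disjoint cycles gives (2, 6, 7, 9)(3, 8, 4); the longest has length 4.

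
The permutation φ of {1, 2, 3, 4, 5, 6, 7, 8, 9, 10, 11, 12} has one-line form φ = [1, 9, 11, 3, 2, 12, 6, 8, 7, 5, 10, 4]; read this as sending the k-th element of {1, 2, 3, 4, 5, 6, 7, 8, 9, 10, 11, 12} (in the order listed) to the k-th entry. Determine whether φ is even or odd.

odd

In disjoint-cycle form the cycle lengths are 10, 1, 1.
A cycle of length ℓ contributes ℓ−1 transpositions, so φ is a product of 9 transpositions — odd.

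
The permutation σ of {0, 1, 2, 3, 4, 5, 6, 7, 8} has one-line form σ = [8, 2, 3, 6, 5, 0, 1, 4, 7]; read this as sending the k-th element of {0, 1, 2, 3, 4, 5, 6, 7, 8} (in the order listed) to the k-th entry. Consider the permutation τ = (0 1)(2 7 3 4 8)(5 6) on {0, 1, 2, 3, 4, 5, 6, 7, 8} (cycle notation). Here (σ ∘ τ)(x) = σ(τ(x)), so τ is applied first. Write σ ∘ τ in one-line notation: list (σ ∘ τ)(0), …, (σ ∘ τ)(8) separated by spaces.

2 8 4 5 7 1 0 6 3

Chase each element through τ then σ: 0 → 1 → 2; 1 → 0 → 8; 2 → 7 → 4; 3 → 4 → 5; 4 → 8 → 7; 5 → 6 → 1; 6 → 5 → 0; 7 → 3 → 6; 8 → 2 → 3.
Collecting the images, σ ∘ τ = [2 8 4 5 7 1 0 6 3].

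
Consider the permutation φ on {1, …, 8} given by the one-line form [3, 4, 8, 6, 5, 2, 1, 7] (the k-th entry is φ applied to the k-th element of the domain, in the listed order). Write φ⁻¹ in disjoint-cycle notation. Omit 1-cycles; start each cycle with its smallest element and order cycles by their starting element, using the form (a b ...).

First write φ in disjoint cycles: (1 3 8 7)(2 4 6).
Reversing each cycle (and rotating so the smallest element leads) gives φ⁻¹ = (1 7 8 3)(2 6 4).

(1 7 8 3)(2 6 4)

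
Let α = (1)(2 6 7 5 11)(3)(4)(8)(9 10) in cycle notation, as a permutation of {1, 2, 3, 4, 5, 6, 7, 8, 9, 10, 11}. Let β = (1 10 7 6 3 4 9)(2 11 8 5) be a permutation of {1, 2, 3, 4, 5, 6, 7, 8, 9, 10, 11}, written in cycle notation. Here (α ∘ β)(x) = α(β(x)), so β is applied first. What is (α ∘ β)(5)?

(α ∘ β)(5) = α(β(5)). β(5) = 2, then α(2) = 6. So (α ∘ β)(5) = 6.

6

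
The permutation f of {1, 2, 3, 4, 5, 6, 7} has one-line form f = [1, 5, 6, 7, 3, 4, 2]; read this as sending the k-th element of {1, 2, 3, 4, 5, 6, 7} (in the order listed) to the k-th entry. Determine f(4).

7

4 is element number 4 of the domain, and entry number 4 of the one-line form is 7, so f(4) = 7.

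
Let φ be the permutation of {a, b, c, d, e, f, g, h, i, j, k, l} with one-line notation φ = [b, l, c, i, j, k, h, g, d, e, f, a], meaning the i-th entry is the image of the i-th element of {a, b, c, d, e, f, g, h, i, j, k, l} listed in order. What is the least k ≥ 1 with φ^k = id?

6

Writing φ as disjoint cycles, the cycle lengths are 3, 2, 2, 2, 2, 1.
Since disjoint cycles commute, ord(φ) = lcm(3, 2, 2, 2, 2) = 6.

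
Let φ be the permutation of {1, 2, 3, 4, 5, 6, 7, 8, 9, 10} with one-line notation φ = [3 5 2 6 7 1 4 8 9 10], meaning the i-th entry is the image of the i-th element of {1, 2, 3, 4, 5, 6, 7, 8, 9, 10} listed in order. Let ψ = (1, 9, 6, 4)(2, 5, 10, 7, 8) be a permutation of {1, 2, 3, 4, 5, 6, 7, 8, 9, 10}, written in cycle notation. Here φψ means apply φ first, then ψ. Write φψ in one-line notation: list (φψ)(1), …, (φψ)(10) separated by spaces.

Chase each element through φ then ψ: 1 → 3 → 3; 2 → 5 → 10; 3 → 2 → 5; 4 → 6 → 4; 5 → 7 → 8; 6 → 1 → 9; 7 → 4 → 1; 8 → 8 → 2; 9 → 9 → 6; 10 → 10 → 7.
So φψ in one-line form is 3 10 5 4 8 9 1 2 6 7.

3 10 5 4 8 9 1 2 6 7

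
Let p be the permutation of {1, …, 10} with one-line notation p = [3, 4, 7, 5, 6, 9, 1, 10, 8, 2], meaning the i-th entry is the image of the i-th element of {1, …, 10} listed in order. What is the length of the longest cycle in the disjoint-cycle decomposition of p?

Decomposing into disjoint cycles gives (1, 3, 7)(2, 4, 5, 6, 9, 8, 10); the longest has length 7.

7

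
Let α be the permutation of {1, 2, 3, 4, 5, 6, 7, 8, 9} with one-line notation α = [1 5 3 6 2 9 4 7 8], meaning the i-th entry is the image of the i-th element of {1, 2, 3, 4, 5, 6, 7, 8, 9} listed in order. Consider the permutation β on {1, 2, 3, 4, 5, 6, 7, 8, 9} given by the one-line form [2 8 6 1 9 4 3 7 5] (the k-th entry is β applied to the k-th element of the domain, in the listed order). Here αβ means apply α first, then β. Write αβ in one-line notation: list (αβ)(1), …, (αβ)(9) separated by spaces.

2 9 6 4 8 5 1 3 7

(αβ)(x) = β(α(x)). Computing each image: β(α(1)) = β(1) = 2, β(α(2)) = β(5) = 9, β(α(3)) = β(3) = 6, β(α(4)) = β(6) = 4, β(α(5)) = β(2) = 8, β(α(6)) = β(9) = 5, β(α(7)) = β(4) = 1, β(α(8)) = β(7) = 3, β(α(9)) = β(8) = 7.
Hence αβ = [2 9 6 4 8 5 1 3 7].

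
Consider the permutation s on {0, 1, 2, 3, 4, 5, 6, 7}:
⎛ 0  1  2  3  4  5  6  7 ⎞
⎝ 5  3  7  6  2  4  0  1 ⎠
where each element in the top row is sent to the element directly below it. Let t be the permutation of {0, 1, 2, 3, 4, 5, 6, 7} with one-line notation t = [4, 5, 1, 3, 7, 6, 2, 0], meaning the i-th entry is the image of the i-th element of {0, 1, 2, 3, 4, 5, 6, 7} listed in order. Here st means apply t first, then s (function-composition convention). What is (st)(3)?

6

t(3) = 3, then s(3) = 6; composing gives (st)(3) = 6.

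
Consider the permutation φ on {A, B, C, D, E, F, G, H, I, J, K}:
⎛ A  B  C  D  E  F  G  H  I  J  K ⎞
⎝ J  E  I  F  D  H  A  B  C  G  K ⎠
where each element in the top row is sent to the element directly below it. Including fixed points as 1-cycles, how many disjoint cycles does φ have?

The cycle decomposition is (A, J, G)(B, E, D, F, H)(C, I)(K), which has 4 cycles (counting 1-cycles).

4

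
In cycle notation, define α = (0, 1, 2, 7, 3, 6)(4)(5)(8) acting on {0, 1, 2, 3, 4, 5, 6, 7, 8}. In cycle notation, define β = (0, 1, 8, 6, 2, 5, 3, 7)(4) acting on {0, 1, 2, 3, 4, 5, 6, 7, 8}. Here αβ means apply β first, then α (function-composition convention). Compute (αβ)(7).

β(7) = 0, then α(0) = 1; composing gives (αβ)(7) = 1.

1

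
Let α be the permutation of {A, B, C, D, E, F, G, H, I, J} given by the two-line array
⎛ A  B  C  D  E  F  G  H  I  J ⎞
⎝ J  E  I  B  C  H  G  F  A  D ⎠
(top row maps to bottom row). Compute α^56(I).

Tracing I → A → … returns to I after 7 steps, so I lies in a 7-cycle (A, J, D, B, E, C, I).
Powers repeat with period 7 on this cycle, and 56 mod 7 = 0, so α^56(I) = α^0(I).
So α^56(I) = I.

I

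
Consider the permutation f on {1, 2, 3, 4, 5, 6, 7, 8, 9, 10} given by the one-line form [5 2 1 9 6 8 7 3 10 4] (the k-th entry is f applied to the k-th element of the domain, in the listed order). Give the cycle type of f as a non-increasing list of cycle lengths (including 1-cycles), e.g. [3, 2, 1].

The disjoint cycles are (1 5 6 8 3)(2)(4 9 10)(7), with lengths 5, 3, 1, 1 in non-increasing order.

[5, 3, 1, 1]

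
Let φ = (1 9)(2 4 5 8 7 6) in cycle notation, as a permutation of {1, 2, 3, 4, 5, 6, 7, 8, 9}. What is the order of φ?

The disjoint cycles have lengths 6, 2, 1.
Since disjoint cycles commute, ord(φ) = lcm(6, 2) = 6.

6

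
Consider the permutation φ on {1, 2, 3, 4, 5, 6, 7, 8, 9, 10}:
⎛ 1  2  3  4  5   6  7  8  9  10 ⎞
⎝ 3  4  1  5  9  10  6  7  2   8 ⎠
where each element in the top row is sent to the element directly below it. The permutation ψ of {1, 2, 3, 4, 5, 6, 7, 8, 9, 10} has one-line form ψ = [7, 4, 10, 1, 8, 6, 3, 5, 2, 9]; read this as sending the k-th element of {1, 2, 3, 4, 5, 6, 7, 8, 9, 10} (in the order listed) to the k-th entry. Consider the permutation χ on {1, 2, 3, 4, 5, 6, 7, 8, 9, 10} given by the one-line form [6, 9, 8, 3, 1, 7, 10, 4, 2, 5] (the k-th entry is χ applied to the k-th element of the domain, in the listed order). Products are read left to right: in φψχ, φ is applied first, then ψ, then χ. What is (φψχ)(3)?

10

Chase 3: φ(3) = 1; ψ(1) = 7; χ(7) = 10. Hence (φψχ)(3) = 10.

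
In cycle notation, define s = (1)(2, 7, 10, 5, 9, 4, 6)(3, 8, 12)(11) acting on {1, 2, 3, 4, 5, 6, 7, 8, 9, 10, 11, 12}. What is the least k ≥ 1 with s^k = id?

The cycle type of s is (7, 3, 1, 1).
The order is lcm(7, 3) = 21.

21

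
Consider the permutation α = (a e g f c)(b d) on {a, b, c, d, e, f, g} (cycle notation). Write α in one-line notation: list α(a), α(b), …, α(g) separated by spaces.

Each element maps to the next entry in its cycle (wrapping to the front): a↦e, b↦d, c↦a, d↦b, e↦g, f↦c, g↦f.
Listing these in domain order gives e d a b g c f.

e d a b g c f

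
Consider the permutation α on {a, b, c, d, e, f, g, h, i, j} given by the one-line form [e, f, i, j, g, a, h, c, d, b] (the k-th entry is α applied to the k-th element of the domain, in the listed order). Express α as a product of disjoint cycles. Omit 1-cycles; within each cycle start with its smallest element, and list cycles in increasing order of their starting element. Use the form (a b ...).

(a e g h c i d j b f)

From a: a → e → g → h → c → i → d → j → b → f → a, closing the cycle (a e g h c i d j b f).
Continuing from each remaining unvisited element yields (a e g h c i d j b f).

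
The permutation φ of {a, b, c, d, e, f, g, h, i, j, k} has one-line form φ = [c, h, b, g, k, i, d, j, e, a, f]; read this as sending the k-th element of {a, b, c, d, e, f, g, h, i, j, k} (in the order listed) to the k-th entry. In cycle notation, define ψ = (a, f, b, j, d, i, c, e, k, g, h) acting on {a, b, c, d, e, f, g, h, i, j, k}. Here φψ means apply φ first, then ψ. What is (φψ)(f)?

c

φ(f) = i, then ψ(i) = c; composing gives (φψ)(f) = c.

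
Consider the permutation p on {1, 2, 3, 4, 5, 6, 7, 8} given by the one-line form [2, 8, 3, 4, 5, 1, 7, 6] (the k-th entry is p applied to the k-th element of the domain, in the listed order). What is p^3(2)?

Tracing 2 → 8 → … returns to 2 after 4 steps, so 2 lies in a 4-cycle (1, 2, 8, 6).
Stepping 3 places around the cycle: 2 → 8 → 6 → 1.

1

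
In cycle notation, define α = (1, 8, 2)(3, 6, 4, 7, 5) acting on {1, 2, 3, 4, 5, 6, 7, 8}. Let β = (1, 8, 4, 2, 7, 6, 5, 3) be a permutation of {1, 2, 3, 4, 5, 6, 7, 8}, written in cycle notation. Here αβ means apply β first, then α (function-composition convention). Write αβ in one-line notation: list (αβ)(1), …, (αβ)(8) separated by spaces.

(αβ)(x) = α(β(x)). Computing each image: α(β(1)) = α(8) = 2, α(β(2)) = α(7) = 5, α(β(3)) = α(1) = 8, α(β(4)) = α(2) = 1, α(β(5)) = α(3) = 6, α(β(6)) = α(5) = 3, α(β(7)) = α(6) = 4, α(β(8)) = α(4) = 7.
Hence αβ = [2 5 8 1 6 3 4 7].

2 5 8 1 6 3 4 7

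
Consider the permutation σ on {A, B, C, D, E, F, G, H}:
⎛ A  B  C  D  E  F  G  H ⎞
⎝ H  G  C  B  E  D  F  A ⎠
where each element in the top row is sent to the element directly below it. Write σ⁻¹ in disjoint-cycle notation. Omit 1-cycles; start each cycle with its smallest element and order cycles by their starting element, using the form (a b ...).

(A H)(B D F G)

The cycle decomposition of σ is (A H)(B G F D).
Reversing each cycle (and rotating so the smallest element leads) gives σ⁻¹ = (A H)(B D F G).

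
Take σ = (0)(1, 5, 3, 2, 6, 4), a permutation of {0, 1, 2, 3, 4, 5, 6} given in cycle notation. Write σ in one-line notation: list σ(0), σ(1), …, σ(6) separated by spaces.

0 5 6 2 1 3 4

Reading each image from the cycles: 0↦0, 1↦5, 2↦6, 3↦2, 4↦1, 5↦3, 6↦4.
Listing these in domain order gives 0 5 6 2 1 3 4.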